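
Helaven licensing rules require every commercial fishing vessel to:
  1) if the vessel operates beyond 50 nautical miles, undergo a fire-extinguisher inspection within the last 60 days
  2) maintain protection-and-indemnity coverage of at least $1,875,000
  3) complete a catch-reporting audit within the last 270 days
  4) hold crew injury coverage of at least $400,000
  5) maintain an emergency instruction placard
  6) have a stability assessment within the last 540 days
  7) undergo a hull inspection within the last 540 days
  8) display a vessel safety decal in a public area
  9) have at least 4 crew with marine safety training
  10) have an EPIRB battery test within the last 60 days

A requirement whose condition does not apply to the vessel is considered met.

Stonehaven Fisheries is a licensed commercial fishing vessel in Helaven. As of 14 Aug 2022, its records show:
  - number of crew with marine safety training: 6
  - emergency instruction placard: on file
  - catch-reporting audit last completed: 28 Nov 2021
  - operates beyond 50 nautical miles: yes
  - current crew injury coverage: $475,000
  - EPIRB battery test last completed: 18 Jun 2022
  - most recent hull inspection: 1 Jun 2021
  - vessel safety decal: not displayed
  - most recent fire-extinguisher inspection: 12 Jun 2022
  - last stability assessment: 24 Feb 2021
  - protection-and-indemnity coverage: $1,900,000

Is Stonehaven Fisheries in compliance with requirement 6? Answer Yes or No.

6. stability assessment 536 days ago vs limit 540 → met

Yes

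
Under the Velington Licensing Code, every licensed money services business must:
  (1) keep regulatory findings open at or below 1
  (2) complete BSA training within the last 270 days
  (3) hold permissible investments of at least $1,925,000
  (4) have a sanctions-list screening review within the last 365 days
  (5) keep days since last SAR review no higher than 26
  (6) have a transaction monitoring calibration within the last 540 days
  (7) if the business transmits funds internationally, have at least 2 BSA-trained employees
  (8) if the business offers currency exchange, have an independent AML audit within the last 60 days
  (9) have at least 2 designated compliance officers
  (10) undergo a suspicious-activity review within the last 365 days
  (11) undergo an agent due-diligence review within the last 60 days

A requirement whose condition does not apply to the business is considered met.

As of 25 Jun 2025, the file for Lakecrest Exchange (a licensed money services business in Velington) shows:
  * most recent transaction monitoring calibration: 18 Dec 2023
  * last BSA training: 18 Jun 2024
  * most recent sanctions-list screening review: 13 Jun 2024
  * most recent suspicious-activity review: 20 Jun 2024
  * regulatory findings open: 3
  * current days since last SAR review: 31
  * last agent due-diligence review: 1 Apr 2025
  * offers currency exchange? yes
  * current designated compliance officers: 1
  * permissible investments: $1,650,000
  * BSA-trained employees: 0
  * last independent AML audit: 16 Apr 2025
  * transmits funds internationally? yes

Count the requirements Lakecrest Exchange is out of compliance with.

11

1. regulatory findings open 3 > 1 → not met
2. BSA training 372 days ago vs limit 270 → not met
3. permissible investments $1,650,000 < $1,925,000 → not met
4. sanctions-list screening review 377 days ago vs limit 365 → not met
5. days since last SAR review 31 > 26 → not met
6. transaction monitoring calibration 555 days ago vs limit 540 → not met
7. condition 'transmits funds internationally' holds; BSA-trained employees 0 < 2 → not met
8. condition 'offers currency exchange' holds; independent AML audit 70 days ago vs limit 60 → not met
9. designated compliance officers 1 < 2 → not met
10. suspicious-activity review 370 days ago vs limit 365 → not met
11. agent due-diligence review 85 days ago vs limit 60 → not met
Not met: 11 of 11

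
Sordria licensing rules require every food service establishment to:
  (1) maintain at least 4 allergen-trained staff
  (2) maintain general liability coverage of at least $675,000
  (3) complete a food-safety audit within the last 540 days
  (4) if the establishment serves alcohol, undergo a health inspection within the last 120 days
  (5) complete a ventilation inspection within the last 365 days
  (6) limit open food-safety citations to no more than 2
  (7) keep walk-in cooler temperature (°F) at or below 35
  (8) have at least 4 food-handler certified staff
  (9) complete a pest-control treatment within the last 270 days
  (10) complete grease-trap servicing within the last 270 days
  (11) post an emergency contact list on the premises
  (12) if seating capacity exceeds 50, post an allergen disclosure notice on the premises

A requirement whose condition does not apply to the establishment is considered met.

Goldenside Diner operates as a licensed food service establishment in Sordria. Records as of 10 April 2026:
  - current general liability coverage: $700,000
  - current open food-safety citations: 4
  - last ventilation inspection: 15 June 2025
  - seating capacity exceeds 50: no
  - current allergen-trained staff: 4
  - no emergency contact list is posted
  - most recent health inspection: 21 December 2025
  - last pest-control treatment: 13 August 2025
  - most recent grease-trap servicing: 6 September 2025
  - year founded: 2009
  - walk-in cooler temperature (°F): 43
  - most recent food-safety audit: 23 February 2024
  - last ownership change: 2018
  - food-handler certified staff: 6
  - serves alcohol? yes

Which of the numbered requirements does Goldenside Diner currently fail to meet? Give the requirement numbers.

3, 6, 7, 11

1. allergen-trained staff 4 ≥ 4 → met
2. general liability coverage $700,000 ≥ $675,000 → met
3. food-safety audit 777 days ago vs limit 540 → not met
4. condition 'serves alcohol' holds; health inspection 110 days ago vs limit 120 → met
5. ventilation inspection 299 days ago vs limit 365 → met
6. open food-safety citations 4 > 2 → not met
7. walk-in cooler temperature (°F) 43 > 35 → not met
8. food-handler certified staff 6 ≥ 4 → met
9. pest-control treatment 240 days ago vs limit 270 → met
10. grease-trap servicing 216 days ago vs limit 270 → met
11. emergency contact list absent → not met
12. condition 'seating capacity exceeds 50' does not hold → requirement n/a → met
Not met: 3, 6, 7, 11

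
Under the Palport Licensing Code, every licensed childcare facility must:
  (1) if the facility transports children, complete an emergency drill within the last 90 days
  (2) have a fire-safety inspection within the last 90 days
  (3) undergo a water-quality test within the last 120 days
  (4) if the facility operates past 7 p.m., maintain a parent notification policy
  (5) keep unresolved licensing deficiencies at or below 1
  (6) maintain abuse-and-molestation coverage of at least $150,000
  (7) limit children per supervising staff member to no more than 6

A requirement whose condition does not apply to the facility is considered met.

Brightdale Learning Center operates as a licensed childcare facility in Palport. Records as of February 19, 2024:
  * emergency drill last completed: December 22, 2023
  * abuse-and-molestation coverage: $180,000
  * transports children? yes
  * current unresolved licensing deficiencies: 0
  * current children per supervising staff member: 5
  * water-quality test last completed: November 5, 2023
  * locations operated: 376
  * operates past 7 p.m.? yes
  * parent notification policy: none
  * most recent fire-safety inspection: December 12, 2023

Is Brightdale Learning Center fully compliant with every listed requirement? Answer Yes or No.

1. condition 'transports children' holds; emergency drill 59 days ago vs limit 90 → met
2. fire-safety inspection 69 days ago vs limit 90 → met
3. water-quality test 106 days ago vs limit 120 → met
4. condition 'operates past 7 p.m.' holds; parent notification policy absent → not met
5. unresolved licensing deficiencies 0 ≤ 1 → met
6. abuse-and-molestation coverage $180,000 ≥ $150,000 → met
7. children per supervising staff member 5 ≤ 6 → met
Not met: 4

No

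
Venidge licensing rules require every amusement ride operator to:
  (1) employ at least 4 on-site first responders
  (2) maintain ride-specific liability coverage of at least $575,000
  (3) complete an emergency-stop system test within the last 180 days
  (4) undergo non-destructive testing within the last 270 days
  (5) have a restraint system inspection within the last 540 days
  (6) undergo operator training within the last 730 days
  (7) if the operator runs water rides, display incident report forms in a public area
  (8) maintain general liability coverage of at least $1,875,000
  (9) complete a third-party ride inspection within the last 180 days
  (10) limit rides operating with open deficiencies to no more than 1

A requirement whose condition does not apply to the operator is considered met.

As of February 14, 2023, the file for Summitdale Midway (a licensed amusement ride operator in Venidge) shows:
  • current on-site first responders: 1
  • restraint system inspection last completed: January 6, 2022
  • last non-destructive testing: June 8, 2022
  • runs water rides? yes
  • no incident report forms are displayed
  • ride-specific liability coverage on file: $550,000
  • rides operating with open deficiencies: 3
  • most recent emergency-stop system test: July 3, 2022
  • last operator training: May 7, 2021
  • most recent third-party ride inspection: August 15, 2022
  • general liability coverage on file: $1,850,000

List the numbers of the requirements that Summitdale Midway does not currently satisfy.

1. on-site first responders 1 < 4 → not met
2. ride-specific liability coverage $550,000 < $575,000 → not met
3. emergency-stop system test 226 days ago vs limit 180 → not met
4. non-destructive testing 251 days ago vs limit 270 → met
5. restraint system inspection 404 days ago vs limit 540 → met
6. operator training 648 days ago vs limit 730 → met
7. condition 'runs water rides' holds; incident report forms absent → not met
8. general liability coverage $1,850,000 < $1,875,000 → not met
9. third-party ride inspection 183 days ago vs limit 180 → not met
10. rides operating with open deficiencies 3 > 1 → not met
Not met: 1, 2, 3, 7, 8, 9, 10

1, 2, 3, 7, 8, 9, 10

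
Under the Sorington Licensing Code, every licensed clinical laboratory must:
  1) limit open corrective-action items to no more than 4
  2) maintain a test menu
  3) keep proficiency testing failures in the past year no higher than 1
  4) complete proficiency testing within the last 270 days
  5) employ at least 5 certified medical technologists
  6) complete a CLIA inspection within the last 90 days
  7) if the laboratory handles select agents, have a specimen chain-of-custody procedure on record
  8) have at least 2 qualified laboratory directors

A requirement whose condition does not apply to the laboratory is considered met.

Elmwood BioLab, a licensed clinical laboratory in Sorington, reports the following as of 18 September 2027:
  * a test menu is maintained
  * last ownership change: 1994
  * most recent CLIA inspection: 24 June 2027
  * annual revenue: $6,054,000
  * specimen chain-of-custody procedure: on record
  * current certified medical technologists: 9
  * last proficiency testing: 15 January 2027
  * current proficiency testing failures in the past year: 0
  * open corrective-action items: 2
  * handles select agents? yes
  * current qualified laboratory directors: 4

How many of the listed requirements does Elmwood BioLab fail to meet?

0

1. open corrective-action items 2 ≤ 4 → met
2. test menu present → met
3. proficiency testing failures in the past year 0 ≤ 1 → met
4. proficiency testing 246 days ago vs limit 270 → met
5. certified medical technologists 9 ≥ 5 → met
6. CLIA inspection 86 days ago vs limit 90 → met
7. condition 'handles select agents' holds; specimen chain-of-custody procedure present → met
8. qualified laboratory directors 4 ≥ 2 → met
Not met: 0 of 8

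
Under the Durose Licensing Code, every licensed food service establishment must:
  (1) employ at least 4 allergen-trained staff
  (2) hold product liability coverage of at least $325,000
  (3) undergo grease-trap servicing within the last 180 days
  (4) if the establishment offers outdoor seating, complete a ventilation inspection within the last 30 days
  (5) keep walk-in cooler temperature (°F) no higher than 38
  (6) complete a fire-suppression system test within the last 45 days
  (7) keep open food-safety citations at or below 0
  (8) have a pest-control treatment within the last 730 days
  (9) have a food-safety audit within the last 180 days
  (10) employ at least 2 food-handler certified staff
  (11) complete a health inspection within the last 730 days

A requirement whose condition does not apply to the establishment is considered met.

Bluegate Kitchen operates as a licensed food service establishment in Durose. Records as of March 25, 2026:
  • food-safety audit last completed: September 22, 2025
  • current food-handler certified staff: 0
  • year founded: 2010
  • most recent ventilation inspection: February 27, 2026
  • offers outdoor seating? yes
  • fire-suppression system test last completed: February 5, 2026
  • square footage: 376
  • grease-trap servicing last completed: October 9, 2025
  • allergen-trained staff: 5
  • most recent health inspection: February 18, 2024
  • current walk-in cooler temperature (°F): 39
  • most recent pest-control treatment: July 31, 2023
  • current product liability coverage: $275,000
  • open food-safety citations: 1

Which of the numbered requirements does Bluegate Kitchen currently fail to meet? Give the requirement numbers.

2, 5, 6, 7, 8, 9, 10, 11

1. allergen-trained staff 5 ≥ 4 → met
2. product liability coverage $275,000 < $325,000 → not met
3. grease-trap servicing 167 days ago vs limit 180 → met
4. condition 'offers outdoor seating' holds; ventilation inspection 26 days ago vs limit 30 → met
5. walk-in cooler temperature (°F) 39 > 38 → not met
6. fire-suppression system test 48 days ago vs limit 45 → not met
7. open food-safety citations 1 > 0 → not met
8. pest-control treatment 968 days ago vs limit 730 → not met
9. food-safety audit 184 days ago vs limit 180 → not met
10. food-handler certified staff 0 < 2 → not met
11. health inspection 766 days ago vs limit 730 → not met
Not met: 2, 5, 6, 7, 8, 9, 10, 11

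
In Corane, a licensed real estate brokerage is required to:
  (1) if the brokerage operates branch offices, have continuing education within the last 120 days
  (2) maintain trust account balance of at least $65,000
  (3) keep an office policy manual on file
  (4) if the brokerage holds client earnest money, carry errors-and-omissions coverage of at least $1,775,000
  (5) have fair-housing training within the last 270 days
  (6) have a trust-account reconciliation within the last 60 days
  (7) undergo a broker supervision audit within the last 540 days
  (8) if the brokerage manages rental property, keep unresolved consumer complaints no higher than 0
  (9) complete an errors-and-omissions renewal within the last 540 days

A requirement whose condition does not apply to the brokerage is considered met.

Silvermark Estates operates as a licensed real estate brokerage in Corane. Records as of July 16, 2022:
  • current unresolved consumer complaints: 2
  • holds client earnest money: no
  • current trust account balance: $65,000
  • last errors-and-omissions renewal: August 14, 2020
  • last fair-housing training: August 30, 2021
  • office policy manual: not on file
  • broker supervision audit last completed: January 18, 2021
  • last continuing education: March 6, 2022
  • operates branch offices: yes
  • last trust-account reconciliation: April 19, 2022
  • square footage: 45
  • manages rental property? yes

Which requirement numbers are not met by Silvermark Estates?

1, 3, 5, 6, 7, 8, 9

1. condition 'operates branch offices' holds; continuing education 132 days ago vs limit 120 → not met
2. trust account balance $65,000 ≥ $65,000 → met
3. office policy manual absent → not met
4. condition 'holds client earnest money' does not hold → requirement n/a → met
5. fair-housing training 320 days ago vs limit 270 → not met
6. trust-account reconciliation 88 days ago vs limit 60 → not met
7. broker supervision audit 544 days ago vs limit 540 → not met
8. condition 'manages rental property' holds; unresolved consumer complaints 2 > 0 → not met
9. errors-and-omissions renewal 701 days ago vs limit 540 → not met
Not met: 1, 3, 5, 6, 7, 8, 9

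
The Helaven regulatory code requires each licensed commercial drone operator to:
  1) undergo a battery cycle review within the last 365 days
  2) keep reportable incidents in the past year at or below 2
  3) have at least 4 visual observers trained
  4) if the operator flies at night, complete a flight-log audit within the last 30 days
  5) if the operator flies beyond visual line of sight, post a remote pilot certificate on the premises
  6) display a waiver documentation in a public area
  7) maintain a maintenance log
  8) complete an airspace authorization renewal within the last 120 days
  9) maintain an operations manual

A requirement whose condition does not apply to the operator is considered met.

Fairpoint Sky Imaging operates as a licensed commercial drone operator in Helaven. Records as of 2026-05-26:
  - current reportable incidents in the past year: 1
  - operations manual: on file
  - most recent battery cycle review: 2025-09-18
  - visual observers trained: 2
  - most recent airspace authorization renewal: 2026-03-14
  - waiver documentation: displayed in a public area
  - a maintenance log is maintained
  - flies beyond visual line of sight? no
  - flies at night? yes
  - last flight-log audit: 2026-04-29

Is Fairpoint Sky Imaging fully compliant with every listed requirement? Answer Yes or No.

1. battery cycle review 250 days ago vs limit 365 → met
2. reportable incidents in the past year 1 ≤ 2 → met
3. visual observers trained 2 < 4 → not met
4. condition 'flies at night' holds; flight-log audit 27 days ago vs limit 30 → met
5. condition 'flies beyond visual line of sight' does not hold → requirement n/a → met
6. waiver documentation present → met
7. maintenance log present → met
8. airspace authorization renewal 73 days ago vs limit 120 → met
9. operations manual present → met
Not met: 3

No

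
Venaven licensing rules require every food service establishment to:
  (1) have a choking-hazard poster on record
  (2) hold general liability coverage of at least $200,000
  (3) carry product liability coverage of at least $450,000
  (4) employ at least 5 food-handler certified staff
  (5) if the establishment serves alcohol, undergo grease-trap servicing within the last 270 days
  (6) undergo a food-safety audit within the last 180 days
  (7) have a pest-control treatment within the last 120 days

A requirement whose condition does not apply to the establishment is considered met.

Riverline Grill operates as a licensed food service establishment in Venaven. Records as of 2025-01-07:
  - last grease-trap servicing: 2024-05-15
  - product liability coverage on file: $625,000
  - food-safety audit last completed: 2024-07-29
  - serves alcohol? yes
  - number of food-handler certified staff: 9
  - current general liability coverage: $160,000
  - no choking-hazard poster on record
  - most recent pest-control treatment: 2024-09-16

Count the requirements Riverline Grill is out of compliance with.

2

1. choking-hazard poster absent → not met
2. general liability coverage $160,000 < $200,000 → not met
3. product liability coverage $625,000 ≥ $450,000 → met
4. food-handler certified staff 9 ≥ 5 → met
5. condition 'serves alcohol' holds; grease-trap servicing 237 days ago vs limit 270 → met
6. food-safety audit 162 days ago vs limit 180 → met
7. pest-control treatment 113 days ago vs limit 120 → met
Not met: 2 of 7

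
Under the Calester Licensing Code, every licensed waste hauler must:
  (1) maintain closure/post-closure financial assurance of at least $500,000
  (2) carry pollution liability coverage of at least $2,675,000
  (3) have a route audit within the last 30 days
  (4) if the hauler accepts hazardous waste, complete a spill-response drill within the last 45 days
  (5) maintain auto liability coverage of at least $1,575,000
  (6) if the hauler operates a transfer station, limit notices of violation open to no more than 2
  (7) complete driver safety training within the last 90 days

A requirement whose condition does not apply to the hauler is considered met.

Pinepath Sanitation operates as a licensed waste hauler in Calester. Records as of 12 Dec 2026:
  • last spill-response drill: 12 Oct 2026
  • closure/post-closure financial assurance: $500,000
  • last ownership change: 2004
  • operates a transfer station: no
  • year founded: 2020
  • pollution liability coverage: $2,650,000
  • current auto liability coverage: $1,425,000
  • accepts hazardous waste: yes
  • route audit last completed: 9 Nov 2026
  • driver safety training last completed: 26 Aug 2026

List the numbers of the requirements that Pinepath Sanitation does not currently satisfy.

1. closure/post-closure financial assurance $500,000 ≥ $500,000 → met
2. pollution liability coverage $2,650,000 < $2,675,000 → not met
3. route audit 33 days ago vs limit 30 → not met
4. condition 'accepts hazardous waste' holds; spill-response drill 61 days ago vs limit 45 → not met
5. auto liability coverage $1,425,000 < $1,575,000 → not met
6. condition 'operates a transfer station' does not hold → requirement n/a → met
7. driver safety training 108 days ago vs limit 90 → not met
Not met: 2, 3, 4, 5, 7

2, 3, 4, 5, 7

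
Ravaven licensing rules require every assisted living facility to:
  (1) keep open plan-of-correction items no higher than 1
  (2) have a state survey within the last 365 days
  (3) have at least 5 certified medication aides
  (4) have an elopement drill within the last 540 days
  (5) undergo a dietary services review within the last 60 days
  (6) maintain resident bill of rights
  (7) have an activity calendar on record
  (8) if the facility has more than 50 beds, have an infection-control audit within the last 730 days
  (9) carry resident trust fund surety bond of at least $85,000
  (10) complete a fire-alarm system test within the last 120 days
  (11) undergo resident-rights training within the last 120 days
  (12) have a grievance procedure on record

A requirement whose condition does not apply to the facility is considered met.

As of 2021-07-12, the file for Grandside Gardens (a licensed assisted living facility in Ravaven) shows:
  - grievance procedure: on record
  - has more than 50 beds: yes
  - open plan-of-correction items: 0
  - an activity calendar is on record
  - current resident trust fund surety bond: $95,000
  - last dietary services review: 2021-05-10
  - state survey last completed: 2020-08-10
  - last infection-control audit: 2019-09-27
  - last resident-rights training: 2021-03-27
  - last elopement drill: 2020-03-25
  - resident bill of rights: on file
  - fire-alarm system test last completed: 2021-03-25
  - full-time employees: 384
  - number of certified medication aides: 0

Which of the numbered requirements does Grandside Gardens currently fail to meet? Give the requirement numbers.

3, 5

1. open plan-of-correction items 0 ≤ 1 → met
2. state survey 336 days ago vs limit 365 → met
3. certified medication aides 0 < 5 → not met
4. elopement drill 474 days ago vs limit 540 → met
5. dietary services review 63 days ago vs limit 60 → not met
6. resident bill of rights present → met
7. activity calendar present → met
8. condition 'has more than 50 beds' holds; infection-control audit 654 days ago vs limit 730 → met
9. resident trust fund surety bond $95,000 ≥ $85,000 → met
10. fire-alarm system test 109 days ago vs limit 120 → met
11. resident-rights training 107 days ago vs limit 120 → met
12. grievance procedure present → met
Not met: 3, 5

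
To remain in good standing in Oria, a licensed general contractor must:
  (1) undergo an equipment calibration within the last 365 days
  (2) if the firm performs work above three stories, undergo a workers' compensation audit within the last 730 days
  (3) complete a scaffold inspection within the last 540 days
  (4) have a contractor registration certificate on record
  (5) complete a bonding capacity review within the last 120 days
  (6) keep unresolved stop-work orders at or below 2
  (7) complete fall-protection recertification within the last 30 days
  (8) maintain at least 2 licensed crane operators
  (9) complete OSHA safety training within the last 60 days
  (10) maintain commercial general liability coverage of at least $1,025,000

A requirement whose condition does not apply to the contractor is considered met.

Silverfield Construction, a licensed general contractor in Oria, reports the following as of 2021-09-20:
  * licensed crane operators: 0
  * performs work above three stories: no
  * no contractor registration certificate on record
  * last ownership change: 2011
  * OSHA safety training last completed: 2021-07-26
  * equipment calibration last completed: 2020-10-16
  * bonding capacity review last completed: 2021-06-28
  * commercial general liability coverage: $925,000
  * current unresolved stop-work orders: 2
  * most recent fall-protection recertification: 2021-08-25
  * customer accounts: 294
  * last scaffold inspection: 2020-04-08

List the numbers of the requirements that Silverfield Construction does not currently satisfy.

1. equipment calibration 339 days ago vs limit 365 → met
2. condition 'performs work above three stories' does not hold → requirement n/a → met
3. scaffold inspection 530 days ago vs limit 540 → met
4. contractor registration certificate absent → not met
5. bonding capacity review 84 days ago vs limit 120 → met
6. unresolved stop-work orders 2 ≤ 2 → met
7. fall-protection recertification 26 days ago vs limit 30 → met
8. licensed crane operators 0 < 2 → not met
9. OSHA safety training 56 days ago vs limit 60 → met
10. commercial general liability coverage $925,000 < $1,025,000 → not met
Not met: 4, 8, 10

4, 8, 10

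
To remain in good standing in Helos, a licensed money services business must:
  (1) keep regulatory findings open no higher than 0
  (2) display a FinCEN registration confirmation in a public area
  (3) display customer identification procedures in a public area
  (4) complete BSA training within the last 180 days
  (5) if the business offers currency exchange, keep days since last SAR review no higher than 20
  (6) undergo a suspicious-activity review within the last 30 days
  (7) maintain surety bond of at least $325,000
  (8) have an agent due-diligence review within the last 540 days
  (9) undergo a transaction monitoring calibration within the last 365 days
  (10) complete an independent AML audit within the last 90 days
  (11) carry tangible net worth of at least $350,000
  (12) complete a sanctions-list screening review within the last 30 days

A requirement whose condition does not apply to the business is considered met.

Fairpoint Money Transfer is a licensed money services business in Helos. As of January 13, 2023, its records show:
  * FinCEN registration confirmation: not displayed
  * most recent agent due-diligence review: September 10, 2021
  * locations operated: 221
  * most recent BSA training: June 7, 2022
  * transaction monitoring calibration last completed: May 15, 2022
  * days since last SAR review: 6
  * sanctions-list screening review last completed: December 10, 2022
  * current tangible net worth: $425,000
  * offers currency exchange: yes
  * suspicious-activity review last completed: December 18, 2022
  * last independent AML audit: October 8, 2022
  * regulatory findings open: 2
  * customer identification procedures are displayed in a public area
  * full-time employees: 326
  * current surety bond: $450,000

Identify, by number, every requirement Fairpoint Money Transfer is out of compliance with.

1, 2, 4, 10, 12

1. regulatory findings open 2 > 0 → not met
2. FinCEN registration confirmation absent → not met
3. customer identification procedures present → met
4. BSA training 220 days ago vs limit 180 → not met
5. condition 'offers currency exchange' holds; days since last SAR review 6 ≤ 20 → met
6. suspicious-activity review 26 days ago vs limit 30 → met
7. surety bond $450,000 ≥ $325,000 → met
8. agent due-diligence review 490 days ago vs limit 540 → met
9. transaction monitoring calibration 243 days ago vs limit 365 → met
10. independent AML audit 97 days ago vs limit 90 → not met
11. tangible net worth $425,000 ≥ $350,000 → met
12. sanctions-list screening review 34 days ago vs limit 30 → not met
Not met: 1, 2, 4, 10, 12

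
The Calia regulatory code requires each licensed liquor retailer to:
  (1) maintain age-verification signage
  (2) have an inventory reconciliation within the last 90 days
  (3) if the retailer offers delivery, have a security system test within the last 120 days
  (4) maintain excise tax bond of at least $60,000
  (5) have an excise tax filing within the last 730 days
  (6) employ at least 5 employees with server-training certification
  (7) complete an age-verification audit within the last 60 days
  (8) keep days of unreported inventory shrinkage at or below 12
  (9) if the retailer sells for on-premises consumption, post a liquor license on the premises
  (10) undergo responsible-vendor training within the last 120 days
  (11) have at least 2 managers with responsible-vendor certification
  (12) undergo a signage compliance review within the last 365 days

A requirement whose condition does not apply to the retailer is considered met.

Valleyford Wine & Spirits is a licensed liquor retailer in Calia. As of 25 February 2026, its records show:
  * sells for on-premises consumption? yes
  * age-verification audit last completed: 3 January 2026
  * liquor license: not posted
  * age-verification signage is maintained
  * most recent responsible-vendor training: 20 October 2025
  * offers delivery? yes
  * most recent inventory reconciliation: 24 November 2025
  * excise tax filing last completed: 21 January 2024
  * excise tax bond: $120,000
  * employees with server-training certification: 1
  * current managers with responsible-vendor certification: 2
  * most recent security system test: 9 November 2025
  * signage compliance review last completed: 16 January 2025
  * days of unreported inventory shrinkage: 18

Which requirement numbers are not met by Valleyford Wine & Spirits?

1. age-verification signage present → met
2. inventory reconciliation 93 days ago vs limit 90 → not met
3. condition 'offers delivery' holds; security system test 108 days ago vs limit 120 → met
4. excise tax bond $120,000 ≥ $60,000 → met
5. excise tax filing 766 days ago vs limit 730 → not met
6. employees with server-training certification 1 < 5 → not met
7. age-verification audit 53 days ago vs limit 60 → met
8. days of unreported inventory shrinkage 18 > 12 → not met
9. condition 'sells for on-premises consumption' holds; liquor license absent → not met
10. responsible-vendor training 128 days ago vs limit 120 → not met
11. managers with responsible-vendor certification 2 ≥ 2 → met
12. signage compliance review 405 days ago vs limit 365 → not met
Not met: 2, 5, 6, 8, 9, 10, 12

2, 5, 6, 8, 9, 10, 12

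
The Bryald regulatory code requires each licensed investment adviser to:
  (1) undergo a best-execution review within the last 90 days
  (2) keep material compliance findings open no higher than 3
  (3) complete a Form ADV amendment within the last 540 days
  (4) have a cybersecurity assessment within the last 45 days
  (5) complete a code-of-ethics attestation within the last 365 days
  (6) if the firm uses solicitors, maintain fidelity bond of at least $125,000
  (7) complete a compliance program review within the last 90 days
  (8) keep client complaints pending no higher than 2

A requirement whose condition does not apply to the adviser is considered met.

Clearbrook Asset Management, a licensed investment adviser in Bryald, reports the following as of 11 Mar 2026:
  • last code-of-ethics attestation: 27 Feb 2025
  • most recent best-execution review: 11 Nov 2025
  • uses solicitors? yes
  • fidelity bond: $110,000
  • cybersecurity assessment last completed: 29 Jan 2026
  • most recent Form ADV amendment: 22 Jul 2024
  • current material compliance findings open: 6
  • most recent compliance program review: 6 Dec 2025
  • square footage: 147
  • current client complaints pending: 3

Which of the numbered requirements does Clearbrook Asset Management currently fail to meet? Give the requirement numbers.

1, 2, 3, 5, 6, 7, 8

1. best-execution review 120 days ago vs limit 90 → not met
2. material compliance findings open 6 > 3 → not met
3. Form ADV amendment 597 days ago vs limit 540 → not met
4. cybersecurity assessment 41 days ago vs limit 45 → met
5. code-of-ethics attestation 377 days ago vs limit 365 → not met
6. condition 'uses solicitors' holds; fidelity bond $110,000 < $125,000 → not met
7. compliance program review 95 days ago vs limit 90 → not met
8. client complaints pending 3 > 2 → not met
Not met: 1, 2, 3, 5, 6, 7, 8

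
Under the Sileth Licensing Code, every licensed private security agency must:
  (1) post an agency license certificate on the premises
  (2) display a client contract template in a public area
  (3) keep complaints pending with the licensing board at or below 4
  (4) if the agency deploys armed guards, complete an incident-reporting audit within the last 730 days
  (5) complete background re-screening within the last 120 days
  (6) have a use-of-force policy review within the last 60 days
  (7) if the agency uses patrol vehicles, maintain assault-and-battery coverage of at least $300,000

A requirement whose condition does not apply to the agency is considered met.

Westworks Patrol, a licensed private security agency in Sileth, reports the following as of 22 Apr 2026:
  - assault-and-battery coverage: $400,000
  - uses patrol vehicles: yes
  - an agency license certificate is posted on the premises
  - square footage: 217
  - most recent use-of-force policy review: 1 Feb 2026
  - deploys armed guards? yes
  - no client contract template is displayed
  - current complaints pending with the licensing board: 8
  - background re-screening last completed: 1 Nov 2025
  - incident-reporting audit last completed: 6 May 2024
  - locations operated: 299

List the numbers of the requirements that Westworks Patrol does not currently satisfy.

2, 3, 5, 6

1. agency license certificate present → met
2. client contract template absent → not met
3. complaints pending with the licensing board 8 > 4 → not met
4. condition 'deploys armed guards' holds; incident-reporting audit 716 days ago vs limit 730 → met
5. background re-screening 172 days ago vs limit 120 → not met
6. use-of-force policy review 80 days ago vs limit 60 → not met
7. condition 'uses patrol vehicles' holds; assault-and-battery coverage $400,000 ≥ $300,000 → met
Not met: 2, 3, 5, 6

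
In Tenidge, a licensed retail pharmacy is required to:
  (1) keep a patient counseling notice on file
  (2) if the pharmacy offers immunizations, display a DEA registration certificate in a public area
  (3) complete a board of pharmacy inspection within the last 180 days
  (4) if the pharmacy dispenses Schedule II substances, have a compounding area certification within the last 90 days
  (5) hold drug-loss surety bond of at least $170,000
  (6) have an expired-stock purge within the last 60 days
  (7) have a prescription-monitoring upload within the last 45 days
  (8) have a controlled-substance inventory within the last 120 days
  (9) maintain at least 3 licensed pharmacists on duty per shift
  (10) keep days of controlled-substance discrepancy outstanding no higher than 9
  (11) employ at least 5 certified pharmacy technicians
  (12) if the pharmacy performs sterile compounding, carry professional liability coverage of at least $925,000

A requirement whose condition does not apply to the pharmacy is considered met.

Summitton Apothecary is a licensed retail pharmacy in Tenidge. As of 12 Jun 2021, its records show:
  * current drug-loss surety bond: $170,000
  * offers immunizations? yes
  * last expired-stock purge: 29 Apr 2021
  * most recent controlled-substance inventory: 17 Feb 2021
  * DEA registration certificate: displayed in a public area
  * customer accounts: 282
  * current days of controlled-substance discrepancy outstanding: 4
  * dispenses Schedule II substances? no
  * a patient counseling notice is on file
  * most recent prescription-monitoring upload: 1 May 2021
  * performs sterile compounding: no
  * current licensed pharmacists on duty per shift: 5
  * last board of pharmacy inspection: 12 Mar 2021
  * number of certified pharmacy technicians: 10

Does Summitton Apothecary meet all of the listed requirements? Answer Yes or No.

1. patient counseling notice present → met
2. condition 'offers immunizations' holds; DEA registration certificate present → met
3. board of pharmacy inspection 92 days ago vs limit 180 → met
4. condition 'dispenses Schedule II substances' does not hold → requirement n/a → met
5. drug-loss surety bond $170,000 ≥ $170,000 → met
6. expired-stock purge 44 days ago vs limit 60 → met
7. prescription-monitoring upload 42 days ago vs limit 45 → met
8. controlled-substance inventory 115 days ago vs limit 120 → met
9. licensed pharmacists on duty per shift 5 ≥ 3 → met
10. days of controlled-substance discrepancy outstanding 4 ≤ 9 → met
11. certified pharmacy technicians 10 ≥ 5 → met
12. condition 'performs sterile compounding' does not hold → requirement n/a → met
All met.

Yes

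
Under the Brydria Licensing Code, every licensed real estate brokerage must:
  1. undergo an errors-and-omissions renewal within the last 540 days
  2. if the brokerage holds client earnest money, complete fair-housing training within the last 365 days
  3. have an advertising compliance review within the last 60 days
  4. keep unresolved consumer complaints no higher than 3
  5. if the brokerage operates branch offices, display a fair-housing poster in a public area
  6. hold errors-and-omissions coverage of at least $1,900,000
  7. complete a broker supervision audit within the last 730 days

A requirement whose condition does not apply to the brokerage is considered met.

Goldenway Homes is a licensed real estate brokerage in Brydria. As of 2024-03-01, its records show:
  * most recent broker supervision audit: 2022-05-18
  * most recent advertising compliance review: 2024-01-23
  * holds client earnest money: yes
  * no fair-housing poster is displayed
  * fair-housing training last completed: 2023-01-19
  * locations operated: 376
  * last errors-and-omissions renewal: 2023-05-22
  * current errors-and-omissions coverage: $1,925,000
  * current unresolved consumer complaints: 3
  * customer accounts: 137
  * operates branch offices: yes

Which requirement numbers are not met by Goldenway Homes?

1. errors-and-omissions renewal 284 days ago vs limit 540 → met
2. condition 'holds client earnest money' holds; fair-housing training 407 days ago vs limit 365 → not met
3. advertising compliance review 38 days ago vs limit 60 → met
4. unresolved consumer complaints 3 ≤ 3 → met
5. condition 'operates branch offices' holds; fair-housing poster absent → not met
6. errors-and-omissions coverage $1,925,000 ≥ $1,900,000 → met
7. broker supervision audit 653 days ago vs limit 730 → met
Not met: 2, 5

2, 5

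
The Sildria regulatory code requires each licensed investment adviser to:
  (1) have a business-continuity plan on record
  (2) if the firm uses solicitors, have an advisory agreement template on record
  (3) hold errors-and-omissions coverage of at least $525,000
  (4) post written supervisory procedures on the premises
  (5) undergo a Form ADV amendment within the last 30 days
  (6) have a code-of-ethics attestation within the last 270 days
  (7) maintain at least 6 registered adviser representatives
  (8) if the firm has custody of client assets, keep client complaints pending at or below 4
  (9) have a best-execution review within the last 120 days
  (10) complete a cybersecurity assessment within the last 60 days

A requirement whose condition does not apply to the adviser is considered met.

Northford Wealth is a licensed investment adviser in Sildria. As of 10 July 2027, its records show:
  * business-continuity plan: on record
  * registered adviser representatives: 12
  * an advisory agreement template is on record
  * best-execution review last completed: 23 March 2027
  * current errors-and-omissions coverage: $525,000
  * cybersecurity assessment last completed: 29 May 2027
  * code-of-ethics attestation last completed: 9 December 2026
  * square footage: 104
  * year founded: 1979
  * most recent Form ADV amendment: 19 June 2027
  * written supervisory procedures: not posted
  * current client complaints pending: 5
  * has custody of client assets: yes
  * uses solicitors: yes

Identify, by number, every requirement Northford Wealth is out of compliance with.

1. business-continuity plan present → met
2. condition 'uses solicitors' holds; advisory agreement template present → met
3. errors-and-omissions coverage $525,000 ≥ $525,000 → met
4. written supervisory procedures absent → not met
5. Form ADV amendment 21 days ago vs limit 30 → met
6. code-of-ethics attestation 213 days ago vs limit 270 → met
7. registered adviser representatives 12 ≥ 6 → met
8. condition 'has custody of client assets' holds; client complaints pending 5 > 4 → not met
9. best-execution review 109 days ago vs limit 120 → met
10. cybersecurity assessment 42 days ago vs limit 60 → met
Not met: 4, 8

4, 8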